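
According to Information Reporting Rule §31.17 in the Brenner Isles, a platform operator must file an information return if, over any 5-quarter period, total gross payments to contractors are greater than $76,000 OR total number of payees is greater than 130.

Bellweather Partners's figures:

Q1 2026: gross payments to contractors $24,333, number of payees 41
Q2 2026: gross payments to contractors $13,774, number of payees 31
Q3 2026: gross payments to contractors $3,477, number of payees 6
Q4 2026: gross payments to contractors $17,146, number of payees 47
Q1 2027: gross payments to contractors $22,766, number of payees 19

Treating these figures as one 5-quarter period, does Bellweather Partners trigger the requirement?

Yes

Total gross payments to contractors: $24,333 + $13,774 + $3,477 + $17,146 + $22,766 = $81,496 (> $76,000).
Total number of payees: 41 + 31 + 6 + 47 + 19 = 144 (> 130).
The test is 'or': at least one threshold is exceeded.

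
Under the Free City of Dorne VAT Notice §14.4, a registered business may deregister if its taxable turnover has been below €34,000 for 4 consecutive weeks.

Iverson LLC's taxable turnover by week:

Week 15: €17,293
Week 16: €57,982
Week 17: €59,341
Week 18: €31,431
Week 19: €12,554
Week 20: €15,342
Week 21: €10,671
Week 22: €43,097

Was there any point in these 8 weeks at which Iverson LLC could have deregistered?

Weeks below €34,000: Week 15, Week 18, Week 19, Week 20, Week 21.
Longest run of consecutive weeks below the threshold: 4.
4 ≥ 4, so Iverson LLC became eligible.

Yes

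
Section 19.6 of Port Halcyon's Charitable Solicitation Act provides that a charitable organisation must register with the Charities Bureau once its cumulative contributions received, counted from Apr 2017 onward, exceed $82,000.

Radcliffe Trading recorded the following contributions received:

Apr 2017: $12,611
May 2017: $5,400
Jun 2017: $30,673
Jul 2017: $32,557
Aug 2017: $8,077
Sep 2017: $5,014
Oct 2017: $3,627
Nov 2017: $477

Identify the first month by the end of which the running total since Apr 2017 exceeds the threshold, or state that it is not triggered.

Through Apr 2017: $12,611
Through May 2017: $18,011
Through Jun 2017: $48,684
Through Jul 2017: $81,241
Through Aug 2017: $89,318 ← exceeds threshold

Aug 2017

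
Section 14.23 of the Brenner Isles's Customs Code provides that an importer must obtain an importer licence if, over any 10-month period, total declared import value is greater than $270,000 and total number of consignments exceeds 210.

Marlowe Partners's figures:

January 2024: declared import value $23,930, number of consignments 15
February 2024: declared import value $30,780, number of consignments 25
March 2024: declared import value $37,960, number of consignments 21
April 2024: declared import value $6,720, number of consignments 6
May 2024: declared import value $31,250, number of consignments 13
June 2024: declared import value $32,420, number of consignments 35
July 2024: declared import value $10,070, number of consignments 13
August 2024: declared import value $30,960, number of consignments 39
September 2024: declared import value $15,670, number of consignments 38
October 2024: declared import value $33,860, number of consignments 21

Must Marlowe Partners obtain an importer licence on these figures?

Total declared import value: $23,930 + $30,780 + $37,960 + $6,720 + $31,250 + $32,420 + $10,070 + $30,960 + $15,670 + $33,860 = $253,620 (≤ $270,000).
Total number of consignments: 15 + 25 + 21 + 6 + 13 + 35 + 13 + 39 + 38 + 21 = 226 (> 210).
The test is 'and': the rule requires both, and at least one is not exceeded.

No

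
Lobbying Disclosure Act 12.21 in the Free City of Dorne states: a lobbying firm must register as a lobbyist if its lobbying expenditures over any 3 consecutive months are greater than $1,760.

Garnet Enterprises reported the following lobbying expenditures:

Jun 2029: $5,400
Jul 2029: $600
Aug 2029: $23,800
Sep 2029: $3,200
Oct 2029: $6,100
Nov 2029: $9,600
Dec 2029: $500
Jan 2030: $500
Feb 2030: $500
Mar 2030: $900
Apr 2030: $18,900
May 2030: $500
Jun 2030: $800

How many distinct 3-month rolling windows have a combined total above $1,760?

10

Jun 2029–Aug 2029: $5,400 + $600 + $23,800 = $29,800 (over)
Jul 2029–Sep 2029: $600 + $23,800 + $3,200 = $27,600 (over)
Aug 2029–Oct 2029: $23,800 + $3,200 + $6,100 = $33,100 (over)
Sep 2029–Nov 2029: $3,200 + $6,100 + $9,600 = $18,900 (over)
Oct 2029–Dec 2029: $6,100 + $9,600 + $500 = $16,200 (over)
Nov 2029–Jan 2030: $9,600 + $500 + $500 = $10,600 (over)
Dec 2029–Feb 2030: $500 + $500 + $500 = $1,500 (under)
Jan 2030–Mar 2030: $500 + $500 + $900 = $1,900 (over)
Feb 2030–Apr 2030: $500 + $900 + $18,900 = $20,300 (over)
Mar 2030–May 2030: $900 + $18,900 + $500 = $20,300 (over)
Apr 2030–Jun 2030: $18,900 + $500 + $800 = $20,200 (over)
10 windows exceed the threshold.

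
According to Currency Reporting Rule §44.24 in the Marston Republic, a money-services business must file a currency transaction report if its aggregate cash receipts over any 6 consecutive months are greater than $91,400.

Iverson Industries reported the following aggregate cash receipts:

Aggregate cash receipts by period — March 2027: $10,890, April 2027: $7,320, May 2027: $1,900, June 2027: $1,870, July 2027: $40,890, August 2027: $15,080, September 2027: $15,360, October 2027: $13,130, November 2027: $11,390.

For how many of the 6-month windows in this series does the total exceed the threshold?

March 2027–August 2027: $10,890 + $7,320 + $1,900 + $1,870 + $40,890 + $15,080 = $77,950 (under)
April 2027–September 2027: $7,320 + $1,900 + $1,870 + $40,890 + $15,080 + $15,360 = $82,420 (under)
May 2027–October 2027: $1,900 + $1,870 + $40,890 + $15,080 + $15,360 + $13,130 = $88,230 (under)
June 2027–November 2027: $1,870 + $40,890 + $15,080 + $15,360 + $13,130 + $11,390 = $97,720 (over)
1 window exceeds the threshold.

1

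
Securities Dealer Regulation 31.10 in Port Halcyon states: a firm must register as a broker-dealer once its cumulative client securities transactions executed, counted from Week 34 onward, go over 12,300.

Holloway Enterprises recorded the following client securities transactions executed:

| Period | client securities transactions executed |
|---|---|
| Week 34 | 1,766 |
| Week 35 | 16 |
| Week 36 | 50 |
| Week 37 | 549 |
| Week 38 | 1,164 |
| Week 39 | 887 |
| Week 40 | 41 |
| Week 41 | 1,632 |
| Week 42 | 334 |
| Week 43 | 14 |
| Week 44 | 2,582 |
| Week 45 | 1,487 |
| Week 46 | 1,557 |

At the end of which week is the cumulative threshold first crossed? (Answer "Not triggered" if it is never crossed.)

Not triggered

Through Week 34: 1,766
Through Week 35: 1,782
Through Week 36: 1,832
Through Week 37: 2,381
Through Week 38: 3,545
Through Week 39: 4,432
Through Week 40: 4,473
Through Week 41: 6,105
Through Week 42: 6,439
Through Week 43: 6,453
Through Week 44: 9,035
Through Week 45: 10,522
Through Week 46: 12,079
Final cumulative total 12,079 ≤ 12,300; the threshold is never exceeded.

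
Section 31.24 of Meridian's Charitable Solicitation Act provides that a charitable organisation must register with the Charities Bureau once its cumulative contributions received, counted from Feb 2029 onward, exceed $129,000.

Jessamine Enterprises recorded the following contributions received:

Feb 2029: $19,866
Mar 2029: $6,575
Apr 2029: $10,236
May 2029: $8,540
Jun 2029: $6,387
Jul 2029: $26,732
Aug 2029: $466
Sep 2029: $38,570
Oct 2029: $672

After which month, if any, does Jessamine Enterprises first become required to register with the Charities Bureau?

Not triggered

Through Feb 2029: $19,866
Through Mar 2029: $26,441
Through Apr 2029: $36,677
Through May 2029: $45,217
Through Jun 2029: $51,604
Through Jul 2029: $78,336
Through Aug 2029: $78,802
Through Sep 2029: $117,372
Through Oct 2029: $118,044
Final cumulative total $118,044 ≤ $129,000; the threshold is never exceeded.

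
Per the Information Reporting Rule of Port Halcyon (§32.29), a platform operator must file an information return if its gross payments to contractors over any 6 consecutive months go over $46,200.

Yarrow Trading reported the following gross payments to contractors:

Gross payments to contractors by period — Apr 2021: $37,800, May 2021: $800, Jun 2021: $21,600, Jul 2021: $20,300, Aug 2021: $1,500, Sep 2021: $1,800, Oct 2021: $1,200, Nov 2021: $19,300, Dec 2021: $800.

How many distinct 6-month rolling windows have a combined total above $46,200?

3

Apr 2021–Sep 2021: $37,800 + $800 + $21,600 + $20,300 + $1,500 + $1,800 = $83,800 (over)
May 2021–Oct 2021: $800 + $21,600 + $20,300 + $1,500 + $1,800 + $1,200 = $47,200 (over)
Jun 2021–Nov 2021: $21,600 + $20,300 + $1,500 + $1,800 + $1,200 + $19,300 = $65,700 (over)
Jul 2021–Dec 2021: $20,300 + $1,500 + $1,800 + $1,200 + $19,300 + $800 = $44,900 (under)
3 windows exceed the threshold.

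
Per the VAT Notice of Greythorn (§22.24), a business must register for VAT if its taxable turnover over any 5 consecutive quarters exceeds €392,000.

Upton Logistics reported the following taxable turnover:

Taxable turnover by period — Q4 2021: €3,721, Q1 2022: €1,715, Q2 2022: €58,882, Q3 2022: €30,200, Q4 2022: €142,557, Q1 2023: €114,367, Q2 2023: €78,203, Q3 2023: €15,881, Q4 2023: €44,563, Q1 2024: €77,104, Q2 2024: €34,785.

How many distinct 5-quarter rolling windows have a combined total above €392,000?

2

Q4 2021–Q4 2022: €3,721 + €1,715 + €58,882 + €30,200 + €142,557 = €237,075 (under)
Q1 2022–Q1 2023: €1,715 + €58,882 + €30,200 + €142,557 + €114,367 = €347,721 (under)
Q2 2022–Q2 2023: €58,882 + €30,200 + €142,557 + €114,367 + €78,203 = €424,209 (over)
Q3 2022–Q3 2023: €30,200 + €142,557 + €114,367 + €78,203 + €15,881 = €381,208 (under)
Q4 2022–Q4 2023: €142,557 + €114,367 + €78,203 + €15,881 + €44,563 = €395,571 (over)
Q1 2023–Q1 2024: €114,367 + €78,203 + €15,881 + €44,563 + €77,104 = €330,118 (under)
Q2 2023–Q2 2024: €78,203 + €15,881 + €44,563 + €77,104 + €34,785 = €250,536 (under)
2 windows exceed the threshold.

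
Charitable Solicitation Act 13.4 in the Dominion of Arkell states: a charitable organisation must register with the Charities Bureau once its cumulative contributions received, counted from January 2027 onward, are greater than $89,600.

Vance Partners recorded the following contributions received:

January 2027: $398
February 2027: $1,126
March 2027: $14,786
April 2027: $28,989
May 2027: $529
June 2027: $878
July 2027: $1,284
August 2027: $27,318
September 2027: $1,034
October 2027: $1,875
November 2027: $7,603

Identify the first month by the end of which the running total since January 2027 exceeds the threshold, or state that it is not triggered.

Not triggered

Through January 2027: $398
Through February 2027: $1,524
Through March 2027: $16,310
Through April 2027: $45,299
Through May 2027: $45,828
Through June 2027: $46,706
Through July 2027: $47,990
Through August 2027: $75,308
Through September 2027: $76,342
Through October 2027: $78,217
Through November 2027: $85,820
Final cumulative total $85,820 ≤ $89,600; the threshold is never exceeded.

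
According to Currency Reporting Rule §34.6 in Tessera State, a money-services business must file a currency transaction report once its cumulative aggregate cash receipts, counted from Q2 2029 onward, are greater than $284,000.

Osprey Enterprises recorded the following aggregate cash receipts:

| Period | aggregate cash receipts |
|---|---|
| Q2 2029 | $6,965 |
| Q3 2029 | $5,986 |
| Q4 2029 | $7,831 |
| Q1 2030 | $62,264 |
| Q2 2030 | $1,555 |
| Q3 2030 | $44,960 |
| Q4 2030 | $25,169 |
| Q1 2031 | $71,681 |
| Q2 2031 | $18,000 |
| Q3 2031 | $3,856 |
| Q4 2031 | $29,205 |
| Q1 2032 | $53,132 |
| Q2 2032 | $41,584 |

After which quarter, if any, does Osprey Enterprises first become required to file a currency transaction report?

Q1 2032

Through Q2 2029: $6,965
Through Q3 2029: $12,951
Through Q4 2029: $20,782
Through Q1 2030: $83,046
Through Q2 2030: $84,601
Through Q3 2030: $129,561
Through Q4 2030: $154,730
Through Q1 2031: $226,411
Through Q2 2031: $244,411
Through Q3 2031: $248,267
Through Q4 2031: $277,472
Through Q1 2032: $330,604 ← exceeds threshold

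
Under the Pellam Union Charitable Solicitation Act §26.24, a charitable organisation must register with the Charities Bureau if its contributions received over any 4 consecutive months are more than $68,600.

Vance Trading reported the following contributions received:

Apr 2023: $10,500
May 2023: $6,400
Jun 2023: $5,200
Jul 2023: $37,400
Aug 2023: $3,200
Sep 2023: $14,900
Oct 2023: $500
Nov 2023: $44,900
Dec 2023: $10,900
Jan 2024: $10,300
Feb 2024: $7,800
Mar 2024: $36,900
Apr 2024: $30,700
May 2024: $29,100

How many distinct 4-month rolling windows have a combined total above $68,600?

Apr 2023–Jul 2023: $10,500 + $6,400 + $5,200 + $37,400 = $59,500 (under)
May 2023–Aug 2023: $6,400 + $5,200 + $37,400 + $3,200 = $52,200 (under)
Jun 2023–Sep 2023: $5,200 + $37,400 + $3,200 + $14,900 = $60,700 (under)
Jul 2023–Oct 2023: $37,400 + $3,200 + $14,900 + $500 = $56,000 (under)
Aug 2023–Nov 2023: $3,200 + $14,900 + $500 + $44,900 = $63,500 (under)
Sep 2023–Dec 2023: $14,900 + $500 + $44,900 + $10,900 = $71,200 (over)
Oct 2023–Jan 2024: $500 + $44,900 + $10,900 + $10,300 = $66,600 (under)
Nov 2023–Feb 2024: $44,900 + $10,900 + $10,300 + $7,800 = $73,900 (over)
Dec 2023–Mar 2024: $10,900 + $10,300 + $7,800 + $36,900 = $65,900 (under)
Jan 2024–Apr 2024: $10,300 + $7,800 + $36,900 + $30,700 = $85,700 (over)
Feb 2024–May 2024: $7,800 + $36,900 + $30,700 + $29,100 = $104,500 (over)
4 windows exceed the threshold.

4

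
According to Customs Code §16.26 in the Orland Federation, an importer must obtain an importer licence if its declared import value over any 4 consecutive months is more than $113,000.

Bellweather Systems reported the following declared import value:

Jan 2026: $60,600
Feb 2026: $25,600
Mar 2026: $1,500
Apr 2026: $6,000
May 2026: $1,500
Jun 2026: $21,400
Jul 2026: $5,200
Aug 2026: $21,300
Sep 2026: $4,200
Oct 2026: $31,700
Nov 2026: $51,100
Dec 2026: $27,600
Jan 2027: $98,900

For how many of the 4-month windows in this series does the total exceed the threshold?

Jan 2026–Apr 2026: $60,600 + $25,600 + $1,500 + $6,000 = $93,700 (under)
Feb 2026–May 2026: $25,600 + $1,500 + $6,000 + $1,500 = $34,600 (under)
Mar 2026–Jun 2026: $1,500 + $6,000 + $1,500 + $21,400 = $30,400 (under)
Apr 2026–Jul 2026: $6,000 + $1,500 + $21,400 + $5,200 = $34,100 (under)
May 2026–Aug 2026: $1,500 + $21,400 + $5,200 + $21,300 = $49,400 (under)
Jun 2026–Sep 2026: $21,400 + $5,200 + $21,300 + $4,200 = $52,100 (under)
Jul 2026–Oct 2026: $5,200 + $21,300 + $4,200 + $31,700 = $62,400 (under)
Aug 2026–Nov 2026: $21,300 + $4,200 + $31,700 + $51,100 = $108,300 (under)
Sep 2026–Dec 2026: $4,200 + $31,700 + $51,100 + $27,600 = $114,600 (over)
Oct 2026–Jan 2027: $31,700 + $51,100 + $27,600 + $98,900 = $209,300 (over)
2 windows exceed the threshold.

2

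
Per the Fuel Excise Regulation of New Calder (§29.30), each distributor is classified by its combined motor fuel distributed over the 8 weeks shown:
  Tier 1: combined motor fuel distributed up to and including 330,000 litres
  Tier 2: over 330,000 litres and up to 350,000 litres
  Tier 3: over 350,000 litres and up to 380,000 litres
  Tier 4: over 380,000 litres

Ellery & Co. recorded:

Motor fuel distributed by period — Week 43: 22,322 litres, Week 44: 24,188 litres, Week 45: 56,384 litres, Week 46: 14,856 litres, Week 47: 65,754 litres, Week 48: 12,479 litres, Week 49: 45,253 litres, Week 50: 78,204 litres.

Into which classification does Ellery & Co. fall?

Tier 1

Combined motor fuel distributed: 22,322 litres + 24,188 litres + 56,384 litres + 14,856 litres + 65,754 litres + 12,479 litres + 45,253 litres + 78,204 litres = 319,440 litres.
319,440 litres ≤ 330,000 litres, so Tier 1 applies.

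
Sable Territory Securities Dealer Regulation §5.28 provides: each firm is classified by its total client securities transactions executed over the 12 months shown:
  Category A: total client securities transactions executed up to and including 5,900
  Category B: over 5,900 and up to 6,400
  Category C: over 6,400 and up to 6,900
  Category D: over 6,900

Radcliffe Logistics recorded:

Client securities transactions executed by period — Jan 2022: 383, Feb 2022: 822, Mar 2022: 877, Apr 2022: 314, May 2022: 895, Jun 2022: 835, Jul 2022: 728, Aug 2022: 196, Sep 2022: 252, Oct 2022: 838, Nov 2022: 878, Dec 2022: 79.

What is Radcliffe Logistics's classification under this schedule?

Category D

Total client securities transactions executed: 383 + 822 + 877 + 314 + 895 + 835 + 728 + 196 + 252 + 838 + 878 + 79 = 7,097.
7,097 > 6,900, so Category D applies.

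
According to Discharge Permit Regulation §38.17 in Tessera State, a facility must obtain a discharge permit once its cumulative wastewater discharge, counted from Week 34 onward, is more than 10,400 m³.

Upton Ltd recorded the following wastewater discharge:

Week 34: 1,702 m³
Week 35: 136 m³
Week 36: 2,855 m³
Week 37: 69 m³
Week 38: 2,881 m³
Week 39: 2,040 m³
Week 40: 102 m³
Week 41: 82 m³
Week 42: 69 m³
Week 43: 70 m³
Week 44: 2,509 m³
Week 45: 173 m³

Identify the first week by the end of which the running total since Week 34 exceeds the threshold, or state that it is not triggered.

Through Week 34: 1,702 m³
Through Week 35: 1,838 m³
Through Week 36: 4,693 m³
Through Week 37: 4,762 m³
Through Week 38: 7,643 m³
Through Week 39: 9,683 m³
Through Week 40: 9,785 m³
Through Week 41: 9,867 m³
Through Week 42: 9,936 m³
Through Week 43: 10,006 m³
Through Week 44: 12,515 m³ ← exceeds threshold

Week 44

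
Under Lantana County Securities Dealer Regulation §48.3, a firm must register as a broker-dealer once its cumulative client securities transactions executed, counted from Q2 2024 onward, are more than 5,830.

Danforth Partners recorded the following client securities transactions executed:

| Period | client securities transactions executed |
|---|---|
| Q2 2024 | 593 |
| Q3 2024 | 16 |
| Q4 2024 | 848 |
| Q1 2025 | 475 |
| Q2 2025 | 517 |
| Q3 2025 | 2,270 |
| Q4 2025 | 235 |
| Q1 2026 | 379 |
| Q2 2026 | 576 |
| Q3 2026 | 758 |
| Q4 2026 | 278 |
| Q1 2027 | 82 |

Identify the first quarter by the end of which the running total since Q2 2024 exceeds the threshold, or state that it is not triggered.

Through Q2 2024: 593
Through Q3 2024: 609
Through Q4 2024: 1,457
Through Q1 2025: 1,932
Through Q2 2025: 2,449
Through Q3 2025: 4,719
Through Q4 2025: 4,954
Through Q1 2026: 5,333
Through Q2 2026: 5,909 ← exceeds threshold

Q2 2026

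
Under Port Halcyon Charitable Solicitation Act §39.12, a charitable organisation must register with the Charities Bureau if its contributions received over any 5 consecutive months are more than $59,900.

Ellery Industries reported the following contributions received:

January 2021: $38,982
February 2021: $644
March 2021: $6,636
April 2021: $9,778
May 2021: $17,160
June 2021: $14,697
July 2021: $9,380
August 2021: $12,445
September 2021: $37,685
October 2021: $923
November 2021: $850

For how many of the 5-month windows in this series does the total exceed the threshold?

January 2021–May 2021: $38,982 + $644 + $6,636 + $9,778 + $17,160 = $73,200 (over)
February 2021–June 2021: $644 + $6,636 + $9,778 + $17,160 + $14,697 = $48,915 (under)
March 2021–July 2021: $6,636 + $9,778 + $17,160 + $14,697 + $9,380 = $57,651 (under)
April 2021–August 2021: $9,778 + $17,160 + $14,697 + $9,380 + $12,445 = $63,460 (over)
May 2021–September 2021: $17,160 + $14,697 + $9,380 + $12,445 + $37,685 = $91,367 (over)
June 2021–October 2021: $14,697 + $9,380 + $12,445 + $37,685 + $923 = $75,130 (over)
July 2021–November 2021: $9,380 + $12,445 + $37,685 + $923 + $850 = $61,283 (over)
5 windows exceed the threshold.

5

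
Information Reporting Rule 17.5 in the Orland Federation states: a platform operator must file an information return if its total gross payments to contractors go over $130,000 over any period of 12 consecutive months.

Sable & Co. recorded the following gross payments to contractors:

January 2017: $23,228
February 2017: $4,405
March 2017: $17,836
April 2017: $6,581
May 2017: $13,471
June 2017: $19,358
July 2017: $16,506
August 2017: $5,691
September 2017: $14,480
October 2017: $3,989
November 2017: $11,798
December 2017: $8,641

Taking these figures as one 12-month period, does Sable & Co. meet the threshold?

Yes

Total gross payments to contractors: $23,228 + $4,405 + $17,836 + $6,581 + $13,471 + $19,358 + $16,506 + $5,691 + $14,480 + $3,989 + $11,798 + $8,641 = $145,984.
$145,984 > $130,000, so the threshold is exceeded.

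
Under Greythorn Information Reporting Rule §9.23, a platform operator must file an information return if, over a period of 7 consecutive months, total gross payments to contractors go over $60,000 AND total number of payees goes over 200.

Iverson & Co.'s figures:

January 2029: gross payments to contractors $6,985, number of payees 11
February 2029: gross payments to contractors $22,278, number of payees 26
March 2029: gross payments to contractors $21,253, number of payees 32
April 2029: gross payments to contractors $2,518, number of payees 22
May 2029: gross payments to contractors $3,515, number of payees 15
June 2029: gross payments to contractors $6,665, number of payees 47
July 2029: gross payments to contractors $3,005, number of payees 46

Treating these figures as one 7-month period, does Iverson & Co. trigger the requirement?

Total gross payments to contractors: $6,985 + $22,278 + $21,253 + $2,518 + $3,515 + $6,665 + $3,005 = $66,219 (> $60,000).
Total number of payees: 11 + 26 + 32 + 22 + 15 + 47 + 46 = 199 (≤ 200).
The test is 'and': the rule requires both, and at least one is not exceeded.

No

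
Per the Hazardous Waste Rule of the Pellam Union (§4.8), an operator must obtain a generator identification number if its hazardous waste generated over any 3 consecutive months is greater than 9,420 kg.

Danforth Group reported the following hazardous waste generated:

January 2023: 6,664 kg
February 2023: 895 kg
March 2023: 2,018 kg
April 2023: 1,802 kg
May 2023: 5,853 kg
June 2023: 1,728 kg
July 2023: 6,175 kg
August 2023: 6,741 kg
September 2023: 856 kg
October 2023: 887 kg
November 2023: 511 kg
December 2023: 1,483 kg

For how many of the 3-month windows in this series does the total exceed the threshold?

5

January 2023–March 2023: 6,664 kg + 895 kg + 2,018 kg = 9,577 kg (over)
February 2023–April 2023: 895 kg + 2,018 kg + 1,802 kg = 4,715 kg (under)
March 2023–May 2023: 2,018 kg + 1,802 kg + 5,853 kg = 9,673 kg (over)
April 2023–June 2023: 1,802 kg + 5,853 kg + 1,728 kg = 9,383 kg (under)
May 2023–July 2023: 5,853 kg + 1,728 kg + 6,175 kg = 13,756 kg (over)
June 2023–August 2023: 1,728 kg + 6,175 kg + 6,741 kg = 14,644 kg (over)
July 2023–September 2023: 6,175 kg + 6,741 kg + 856 kg = 13,772 kg (over)
August 2023–October 2023: 6,741 kg + 856 kg + 887 kg = 8,484 kg (under)
September 2023–November 2023: 856 kg + 887 kg + 511 kg = 2,254 kg (under)
October 2023–December 2023: 887 kg + 511 kg + 1,483 kg = 2,881 kg (under)
5 windows exceed the threshold.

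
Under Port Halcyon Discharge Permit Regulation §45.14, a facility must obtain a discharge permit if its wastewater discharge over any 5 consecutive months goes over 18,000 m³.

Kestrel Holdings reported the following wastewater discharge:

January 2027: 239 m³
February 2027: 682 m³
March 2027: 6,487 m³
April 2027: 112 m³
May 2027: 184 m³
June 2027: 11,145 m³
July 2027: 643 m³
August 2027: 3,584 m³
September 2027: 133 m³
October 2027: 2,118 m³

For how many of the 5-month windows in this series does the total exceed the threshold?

2

January 2027–May 2027: 239 m³ + 682 m³ + 6,487 m³ + 112 m³ + 184 m³ = 7,704 m³ (under)
February 2027–June 2027: 682 m³ + 6,487 m³ + 112 m³ + 184 m³ + 11,145 m³ = 18,610 m³ (over)
March 2027–July 2027: 6,487 m³ + 112 m³ + 184 m³ + 11,145 m³ + 643 m³ = 18,571 m³ (over)
April 2027–August 2027: 112 m³ + 184 m³ + 11,145 m³ + 643 m³ + 3,584 m³ = 15,668 m³ (under)
May 2027–September 2027: 184 m³ + 11,145 m³ + 643 m³ + 3,584 m³ + 133 m³ = 15,689 m³ (under)
June 2027–October 2027: 11,145 m³ + 643 m³ + 3,584 m³ + 133 m³ + 2,118 m³ = 17,623 m³ (under)
2 windows exceed the threshold.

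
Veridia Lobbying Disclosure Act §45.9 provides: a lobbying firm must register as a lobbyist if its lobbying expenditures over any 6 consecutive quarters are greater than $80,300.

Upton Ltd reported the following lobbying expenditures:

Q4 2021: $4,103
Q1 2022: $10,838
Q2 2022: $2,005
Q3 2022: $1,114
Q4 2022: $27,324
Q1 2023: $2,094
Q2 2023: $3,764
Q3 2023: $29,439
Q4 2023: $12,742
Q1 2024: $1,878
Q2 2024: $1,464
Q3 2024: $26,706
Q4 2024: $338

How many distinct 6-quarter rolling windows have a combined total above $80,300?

Q4 2021–Q1 2023: $4,103 + $10,838 + $2,005 + $1,114 + $27,324 + $2,094 = $47,478 (under)
Q1 2022–Q2 2023: $10,838 + $2,005 + $1,114 + $27,324 + $2,094 + $3,764 = $47,139 (under)
Q2 2022–Q3 2023: $2,005 + $1,114 + $27,324 + $2,094 + $3,764 + $29,439 = $65,740 (under)
Q3 2022–Q4 2023: $1,114 + $27,324 + $2,094 + $3,764 + $29,439 + $12,742 = $76,477 (under)
Q4 2022–Q1 2024: $27,324 + $2,094 + $3,764 + $29,439 + $12,742 + $1,878 = $77,241 (under)
Q1 2023–Q2 2024: $2,094 + $3,764 + $29,439 + $12,742 + $1,878 + $1,464 = $51,381 (under)
Q2 2023–Q3 2024: $3,764 + $29,439 + $12,742 + $1,878 + $1,464 + $26,706 = $75,993 (under)
Q3 2023–Q4 2024: $29,439 + $12,742 + $1,878 + $1,464 + $26,706 + $338 = $72,567 (under)
0 windows exceed the threshold.

0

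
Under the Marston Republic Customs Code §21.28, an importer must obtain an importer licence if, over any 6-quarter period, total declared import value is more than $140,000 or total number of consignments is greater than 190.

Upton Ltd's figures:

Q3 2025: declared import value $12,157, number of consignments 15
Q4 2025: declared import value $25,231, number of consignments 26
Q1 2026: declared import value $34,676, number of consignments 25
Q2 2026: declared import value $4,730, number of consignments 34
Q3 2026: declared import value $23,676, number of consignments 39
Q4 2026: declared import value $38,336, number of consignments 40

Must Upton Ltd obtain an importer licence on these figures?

Total declared import value: $12,157 + $25,231 + $34,676 + $4,730 + $23,676 + $38,336 = $138,806 (≤ $140,000).
Total number of consignments: 15 + 26 + 25 + 34 + 39 + 40 = 179 (≤ 190).
The test is 'or': neither threshold is exceeded.

No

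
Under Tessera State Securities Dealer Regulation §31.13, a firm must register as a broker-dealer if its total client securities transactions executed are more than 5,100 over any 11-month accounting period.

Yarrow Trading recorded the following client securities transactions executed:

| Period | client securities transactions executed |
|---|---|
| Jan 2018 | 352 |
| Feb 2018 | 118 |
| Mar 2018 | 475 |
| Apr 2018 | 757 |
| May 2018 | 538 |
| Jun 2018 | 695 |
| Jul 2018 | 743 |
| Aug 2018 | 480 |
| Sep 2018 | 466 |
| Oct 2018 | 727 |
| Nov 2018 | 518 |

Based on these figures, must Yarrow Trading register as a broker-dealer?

Yes

Total client securities transactions executed: 352 + 118 + 475 + 757 + 538 + 695 + 743 + 480 + 466 + 727 + 518 = 5,869.
5,869 > 5,100, so the threshold is exceeded.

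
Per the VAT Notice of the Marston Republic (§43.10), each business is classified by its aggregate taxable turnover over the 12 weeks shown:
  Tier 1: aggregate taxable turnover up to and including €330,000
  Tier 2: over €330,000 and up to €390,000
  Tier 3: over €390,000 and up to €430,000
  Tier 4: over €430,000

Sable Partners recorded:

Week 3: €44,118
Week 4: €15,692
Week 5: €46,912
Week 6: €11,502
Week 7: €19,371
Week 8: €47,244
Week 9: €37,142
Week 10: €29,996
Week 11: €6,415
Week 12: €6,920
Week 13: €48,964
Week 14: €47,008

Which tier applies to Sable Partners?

Aggregate taxable turnover: €44,118 + €15,692 + €46,912 + €11,502 + €19,371 + €47,244 + €37,142 + €29,996 + €6,415 + €6,920 + €48,964 + €47,008 = €361,284.
€330,000 < €361,284 ≤ €390,000, so Tier 2 applies.

Tier 2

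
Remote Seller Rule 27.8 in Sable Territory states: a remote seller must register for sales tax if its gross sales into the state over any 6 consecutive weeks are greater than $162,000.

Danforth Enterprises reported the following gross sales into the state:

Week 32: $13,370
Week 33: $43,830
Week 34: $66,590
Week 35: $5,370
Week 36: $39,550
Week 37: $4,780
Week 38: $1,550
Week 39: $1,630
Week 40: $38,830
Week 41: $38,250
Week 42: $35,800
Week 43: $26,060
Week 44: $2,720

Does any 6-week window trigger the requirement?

Yes

Week 32–Week 37: $13,370 + $43,830 + $66,590 + $5,370 + $39,550 + $4,780 = $173,490 (over)
Week 33–Week 38: $43,830 + $66,590 + $5,370 + $39,550 + $4,780 + $1,550 = $161,670 (under)
Week 34–Week 39: $66,590 + $5,370 + $39,550 + $4,780 + $1,550 + $1,630 = $119,470 (under)
Week 35–Week 40: $5,370 + $39,550 + $4,780 + $1,550 + $1,630 + $38,830 = $91,710 (under)
Week 36–Week 41: $39,550 + $4,780 + $1,550 + $1,630 + $38,830 + $38,250 = $124,590 (under)
Week 37–Week 42: $4,780 + $1,550 + $1,630 + $38,830 + $38,250 + $35,800 = $120,840 (under)
Week 38–Week 43: $1,550 + $1,630 + $38,830 + $38,250 + $35,800 + $26,060 = $142,120 (under)
Week 39–Week 44: $1,630 + $38,830 + $38,250 + $35,800 + $26,060 + $2,720 = $143,290 (under)
At least one window exceeds $162,000.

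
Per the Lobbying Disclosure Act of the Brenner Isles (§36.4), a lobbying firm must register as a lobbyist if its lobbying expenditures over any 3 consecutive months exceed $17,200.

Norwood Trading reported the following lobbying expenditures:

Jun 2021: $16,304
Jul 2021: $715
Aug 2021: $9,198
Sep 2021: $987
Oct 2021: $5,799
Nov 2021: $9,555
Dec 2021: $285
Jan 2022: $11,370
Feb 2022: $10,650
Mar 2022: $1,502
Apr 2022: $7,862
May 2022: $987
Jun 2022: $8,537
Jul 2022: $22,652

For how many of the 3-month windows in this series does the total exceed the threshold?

7

Jun 2021–Aug 2021: $16,304 + $715 + $9,198 = $26,217 (over)
Jul 2021–Sep 2021: $715 + $9,198 + $987 = $10,900 (under)
Aug 2021–Oct 2021: $9,198 + $987 + $5,799 = $15,984 (under)
Sep 2021–Nov 2021: $987 + $5,799 + $9,555 = $16,341 (under)
Oct 2021–Dec 2021: $5,799 + $9,555 + $285 = $15,639 (under)
Nov 2021–Jan 2022: $9,555 + $285 + $11,370 = $21,210 (over)
Dec 2021–Feb 2022: $285 + $11,370 + $10,650 = $22,305 (over)
Jan 2022–Mar 2022: $11,370 + $10,650 + $1,502 = $23,522 (over)
Feb 2022–Apr 2022: $10,650 + $1,502 + $7,862 = $20,014 (over)
Mar 2022–May 2022: $1,502 + $7,862 + $987 = $10,351 (under)
Apr 2022–Jun 2022: $7,862 + $987 + $8,537 = $17,386 (over)
May 2022–Jul 2022: $987 + $8,537 + $22,652 = $32,176 (over)
7 windows exceed the threshold.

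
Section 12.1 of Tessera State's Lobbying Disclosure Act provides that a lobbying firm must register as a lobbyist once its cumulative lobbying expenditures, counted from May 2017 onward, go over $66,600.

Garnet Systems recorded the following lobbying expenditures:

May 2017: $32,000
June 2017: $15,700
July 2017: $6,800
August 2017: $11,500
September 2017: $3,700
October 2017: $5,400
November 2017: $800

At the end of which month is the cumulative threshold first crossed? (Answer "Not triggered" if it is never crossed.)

Through May 2017: $32,000
Through June 2017: $47,700
Through July 2017: $54,500
Through August 2017: $66,000
Through September 2017: $69,700 ← exceeds threshold

September 2017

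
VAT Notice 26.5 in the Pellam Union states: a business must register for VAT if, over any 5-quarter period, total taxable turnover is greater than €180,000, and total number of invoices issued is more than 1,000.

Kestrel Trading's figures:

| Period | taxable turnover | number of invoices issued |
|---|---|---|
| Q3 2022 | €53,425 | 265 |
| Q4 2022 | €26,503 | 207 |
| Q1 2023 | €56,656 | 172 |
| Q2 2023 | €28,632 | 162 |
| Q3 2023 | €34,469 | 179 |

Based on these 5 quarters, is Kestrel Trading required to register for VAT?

Total taxable turnover: €53,425 + €26,503 + €56,656 + €28,632 + €34,469 = €199,685 (> €180,000).
Total number of invoices issued: 265 + 207 + 172 + 162 + 179 = 985 (≤ 1,000).
The test is 'and': the rule requires both, and at least one is not exceeded.

No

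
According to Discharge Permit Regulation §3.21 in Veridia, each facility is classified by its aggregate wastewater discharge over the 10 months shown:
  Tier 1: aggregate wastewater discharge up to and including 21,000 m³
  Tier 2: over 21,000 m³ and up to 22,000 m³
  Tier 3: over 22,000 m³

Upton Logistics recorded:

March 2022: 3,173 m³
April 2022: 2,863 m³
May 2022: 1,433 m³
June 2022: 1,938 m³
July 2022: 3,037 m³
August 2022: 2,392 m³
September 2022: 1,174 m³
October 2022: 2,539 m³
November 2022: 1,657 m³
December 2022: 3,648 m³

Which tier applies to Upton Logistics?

Aggregate wastewater discharge: 3,173 m³ + 2,863 m³ + 1,433 m³ + 1,938 m³ + 3,037 m³ + 2,392 m³ + 1,174 m³ + 2,539 m³ + 1,657 m³ + 3,648 m³ = 23,854 m³.
23,854 m³ > 22,000 m³, so Tier 3 applies.

Tier 3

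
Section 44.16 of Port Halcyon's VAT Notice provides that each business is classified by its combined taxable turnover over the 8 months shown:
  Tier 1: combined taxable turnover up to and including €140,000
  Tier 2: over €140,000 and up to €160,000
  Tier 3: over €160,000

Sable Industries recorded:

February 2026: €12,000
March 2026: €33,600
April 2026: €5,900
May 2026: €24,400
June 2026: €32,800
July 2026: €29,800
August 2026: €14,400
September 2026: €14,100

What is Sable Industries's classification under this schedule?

Combined taxable turnover: €12,000 + €33,600 + €5,900 + €24,400 + €32,800 + €29,800 + €14,400 + €14,100 = €167,000.
€167,000 > €160,000, so Tier 3 applies.

Tier 3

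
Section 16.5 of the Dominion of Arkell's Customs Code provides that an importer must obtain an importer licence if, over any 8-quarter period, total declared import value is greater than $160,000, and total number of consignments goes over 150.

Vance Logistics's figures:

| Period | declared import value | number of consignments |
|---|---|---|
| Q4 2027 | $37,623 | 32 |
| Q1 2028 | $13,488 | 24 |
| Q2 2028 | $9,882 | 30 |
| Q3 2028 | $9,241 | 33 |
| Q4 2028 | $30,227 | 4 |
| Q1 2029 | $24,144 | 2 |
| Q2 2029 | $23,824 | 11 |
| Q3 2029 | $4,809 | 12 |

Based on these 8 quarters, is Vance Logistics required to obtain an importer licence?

No

Total declared import value: $37,623 + $13,488 + $9,882 + $9,241 + $30,227 + $24,144 + $23,824 + $4,809 = $153,238 (≤ $160,000).
Total number of consignments: 32 + 24 + 30 + 33 + 4 + 2 + 11 + 12 = 148 (≤ 150).
The test is 'and': the rule requires both, and at least one is not exceeded.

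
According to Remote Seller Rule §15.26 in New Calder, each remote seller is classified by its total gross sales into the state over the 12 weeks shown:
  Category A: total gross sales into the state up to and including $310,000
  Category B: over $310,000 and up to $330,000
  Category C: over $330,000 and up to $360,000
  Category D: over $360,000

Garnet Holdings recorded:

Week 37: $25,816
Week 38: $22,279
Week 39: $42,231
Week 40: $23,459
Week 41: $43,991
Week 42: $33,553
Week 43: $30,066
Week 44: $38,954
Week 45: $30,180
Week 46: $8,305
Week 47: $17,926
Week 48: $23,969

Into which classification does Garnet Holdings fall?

Category C

Total gross sales into the state: $25,816 + $22,279 + $42,231 + $23,459 + $43,991 + $33,553 + $30,066 + $38,954 + $30,180 + $8,305 + $17,926 + $23,969 = $340,729.
$330,000 < $340,729 ≤ $360,000, so Category C applies.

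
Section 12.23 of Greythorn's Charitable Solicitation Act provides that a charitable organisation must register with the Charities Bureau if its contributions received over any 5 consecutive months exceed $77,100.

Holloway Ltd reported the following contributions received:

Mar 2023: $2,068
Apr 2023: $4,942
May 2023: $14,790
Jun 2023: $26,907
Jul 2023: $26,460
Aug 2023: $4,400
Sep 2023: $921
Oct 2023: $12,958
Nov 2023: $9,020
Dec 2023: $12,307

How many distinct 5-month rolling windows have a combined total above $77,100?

Mar 2023–Jul 2023: $2,068 + $4,942 + $14,790 + $26,907 + $26,460 = $75,167 (under)
Apr 2023–Aug 2023: $4,942 + $14,790 + $26,907 + $26,460 + $4,400 = $77,499 (over)
May 2023–Sep 2023: $14,790 + $26,907 + $26,460 + $4,400 + $921 = $73,478 (under)
Jun 2023–Oct 2023: $26,907 + $26,460 + $4,400 + $921 + $12,958 = $71,646 (under)
Jul 2023–Nov 2023: $26,460 + $4,400 + $921 + $12,958 + $9,020 = $53,759 (under)
Aug 2023–Dec 2023: $4,400 + $921 + $12,958 + $9,020 + $12,307 = $39,606 (under)
1 window exceeds the threshold.

1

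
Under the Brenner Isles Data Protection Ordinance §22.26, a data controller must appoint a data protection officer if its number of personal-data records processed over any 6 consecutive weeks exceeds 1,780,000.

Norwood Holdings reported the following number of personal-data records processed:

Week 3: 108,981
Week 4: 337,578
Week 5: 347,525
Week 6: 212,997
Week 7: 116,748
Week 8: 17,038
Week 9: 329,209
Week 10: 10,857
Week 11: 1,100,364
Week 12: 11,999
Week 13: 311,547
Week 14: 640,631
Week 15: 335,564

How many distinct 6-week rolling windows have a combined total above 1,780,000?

Week 3–Week 8: 108,981 + 337,578 + 347,525 + 212,997 + 116,748 + 17,038 = 1,140,867 (under)
Week 4–Week 9: 337,578 + 347,525 + 212,997 + 116,748 + 17,038 + 329,209 = 1,361,095 (under)
Week 5–Week 10: 347,525 + 212,997 + 116,748 + 17,038 + 329,209 + 10,857 = 1,034,374 (under)
Week 6–Week 11: 212,997 + 116,748 + 17,038 + 329,209 + 10,857 + 1,100,364 = 1,787,213 (over)
Week 7–Week 12: 116,748 + 17,038 + 329,209 + 10,857 + 1,100,364 + 11,999 = 1,586,215 (under)
Week 8–Week 13: 17,038 + 329,209 + 10,857 + 1,100,364 + 11,999 + 311,547 = 1,781,014 (over)
Week 9–Week 14: 329,209 + 10,857 + 1,100,364 + 11,999 + 311,547 + 640,631 = 2,404,607 (over)
Week 10–Week 15: 10,857 + 1,100,364 + 11,999 + 311,547 + 640,631 + 335,564 = 2,410,962 (over)
4 windows exceed the threshold.

4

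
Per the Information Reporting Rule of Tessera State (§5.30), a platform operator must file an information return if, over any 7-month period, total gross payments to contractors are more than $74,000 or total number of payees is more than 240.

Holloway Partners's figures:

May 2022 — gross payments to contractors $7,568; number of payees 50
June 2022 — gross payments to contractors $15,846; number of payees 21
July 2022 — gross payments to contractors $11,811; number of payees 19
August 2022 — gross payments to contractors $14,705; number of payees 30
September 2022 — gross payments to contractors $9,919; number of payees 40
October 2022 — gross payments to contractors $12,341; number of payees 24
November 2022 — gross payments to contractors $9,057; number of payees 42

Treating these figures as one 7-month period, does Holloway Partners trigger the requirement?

Yes

Total gross payments to contractors: $7,568 + $15,846 + $11,811 + $14,705 + $9,919 + $12,341 + $9,057 = $81,247 (> $74,000).
Total number of payees: 50 + 21 + 19 + 30 + 40 + 24 + 42 = 226 (≤ 240).
The test is 'or': at least one threshold is exceeded.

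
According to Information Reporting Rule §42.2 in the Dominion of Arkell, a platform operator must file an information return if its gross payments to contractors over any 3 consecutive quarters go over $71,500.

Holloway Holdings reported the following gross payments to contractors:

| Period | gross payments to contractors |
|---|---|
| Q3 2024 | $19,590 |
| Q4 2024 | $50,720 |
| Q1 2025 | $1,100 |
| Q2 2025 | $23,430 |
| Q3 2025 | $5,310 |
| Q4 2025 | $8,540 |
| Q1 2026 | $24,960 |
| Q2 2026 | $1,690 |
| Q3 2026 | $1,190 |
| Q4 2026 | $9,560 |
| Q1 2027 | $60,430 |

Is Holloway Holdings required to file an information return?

Yes

Q3 2024–Q1 2025: $19,590 + $50,720 + $1,100 = $71,410 (under)
Q4 2024–Q2 2025: $50,720 + $1,100 + $23,430 = $75,250 (over)
Q1 2025–Q3 2025: $1,100 + $23,430 + $5,310 = $29,840 (under)
Q2 2025–Q4 2025: $23,430 + $5,310 + $8,540 = $37,280 (under)
Q3 2025–Q1 2026: $5,310 + $8,540 + $24,960 = $38,810 (under)
Q4 2025–Q2 2026: $8,540 + $24,960 + $1,690 = $35,190 (under)
Q1 2026–Q3 2026: $24,960 + $1,690 + $1,190 = $27,840 (under)
Q2 2026–Q4 2026: $1,690 + $1,190 + $9,560 = $12,440 (under)
Q3 2026–Q1 2027: $1,190 + $9,560 + $60,430 = $71,180 (under)
At least one window exceeds $71,500.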